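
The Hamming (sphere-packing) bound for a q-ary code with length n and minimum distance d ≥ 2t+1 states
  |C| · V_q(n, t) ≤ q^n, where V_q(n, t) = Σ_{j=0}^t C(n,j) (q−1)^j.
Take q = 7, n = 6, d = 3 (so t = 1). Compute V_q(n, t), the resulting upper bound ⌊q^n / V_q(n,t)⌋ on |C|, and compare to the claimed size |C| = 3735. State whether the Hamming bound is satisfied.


V_q(n, t) = 37, q^n = 117649, Hamming bound = 3179, |C| = 3735 > bound (violated).

Step 1: Compute V_q(n, t) = Σ_{j=0}^1 C(n, j) (q−1)^j.
  j = 0: C(6,0)·(6)^0 = 1·1 = 1.
  j = 1: C(6,1)·(6)^1 = 6·6 = 36.
  V_q(n, t) = 1 + 36 = 37.
Step 2: q^n = 7^6 = 117649.
Step 3: Hamming bound ⌊q^n / V_q(n,t)⌋ = ⌊117649/37⌋ = 3179.
Step 4: Compare |C| = 3735 to 3179: violated.
The claimed |C| lies above the Hamming bound, so no 7-ary code of length 6 with d ≥ 3 can have 3735 codewords.


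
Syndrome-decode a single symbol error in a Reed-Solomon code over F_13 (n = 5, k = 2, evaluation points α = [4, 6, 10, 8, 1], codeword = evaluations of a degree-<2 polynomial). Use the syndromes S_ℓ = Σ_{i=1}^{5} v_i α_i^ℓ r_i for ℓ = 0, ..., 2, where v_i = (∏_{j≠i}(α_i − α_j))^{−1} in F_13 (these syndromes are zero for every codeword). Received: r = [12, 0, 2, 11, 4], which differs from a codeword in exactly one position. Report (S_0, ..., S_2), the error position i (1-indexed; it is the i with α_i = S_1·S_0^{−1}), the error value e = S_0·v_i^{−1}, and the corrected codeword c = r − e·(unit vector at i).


S = (2, 3, 11), error at position 4, error magnitude e = 10, c = [12, 0, 2, 1, 4].

Step 1: column multipliers v_i = (∏_{j≠i}(α_i − α_j))^{−1} mod 13.
  i = 1 (α = 4): (4−6)(4−10)(4−8)(4−1) = (−2)·(−6)·(−4)·3 = −144 ≡ 12, so v_1 = 12^{−1} = 12 (mod 13).
  i = 2 (α = 6): (6−4)(6−10)(6−8)(6−1) = 2·(−4)·(−2)·5 = 80 ≡ 2, so v_2 = 2^{−1} = 7 (mod 13).
  i = 3 (α = 10): (10−4)(10−6)(10−8)(10−1) = 6·4·2·9 = 432 ≡ 3, so v_3 = 3^{−1} = 9 (mod 13).
  i = 4 (α = 8): (8−4)(8−6)(8−10)(8−1) = 4·2·(−2)·7 = −112 ≡ 5, so v_4 = 5^{−1} = 8 (mod 13).
  i = 5 (α = 1): (1−4)(1−6)(1−10)(1−8) = (−3)·(−5)·(−9)·(−7) = 945 ≡ 9, so v_5 = 9^{−1} = 3 (mod 13).
  v = [12, 7, 9, 8, 3].
Step 2: syndromes of r = [12, 0, 2, 11, 4] (all sums mod 13).
  S_0 = Σ v_i r_i = 12·12 + 7·0 + 9·2 + 8·11 + 3·4 = 262 ≡ 2.
  S_1 = Σ v_i α_i r_i = 12·4·12 + 7·6·0 + 9·10·2 + 8·8·11 + 3·1·4 = 1472 ≡ 3.
  α_i^2 mod 13 = [3, 10, 9, 12, 1].
  S_2 = Σ v_i α_i^2 r_i = 12·3·12 + 7·10·0 + 9·9·2 + 8·12·11 + 3·1·4 = 1662 ≡ 11.
  S = (2, 3, 11) ≠ 0, so r is not a codeword (an error is present).
Step 3: locate the error. For a single error e at position i, S_ℓ = v_i·e·α_i^ℓ, so α_err = S_1/S_0.
  S_0^{−1} = 2^{−1} = 7 (mod 13), so α_err = 3·7 = 21 ≡ 8 = α_4. Error position i = 4.
  Consistency check: S_2/S_1 = 11·9 = 99 ≡ 8 = α_err ✓ (single-error assumption holds).
Step 4: error magnitude e = S_0/v_4 = S_0·∏_{j≠4}(α_4 − α_j) = 2·5 = 10 ≡ 10 (mod 13).
Step 5: correct position 4: c_4 = r_4 − e = 11 − 10 ≡ 1 (mod 13). Hence c = [12, 0, 2, 1, 4].
  Check: interpolating c through the α_i gives m(x) = 10 + 7·x (degree < 2) with m(α_i) = c_i for every i, so c is indeed a codeword.


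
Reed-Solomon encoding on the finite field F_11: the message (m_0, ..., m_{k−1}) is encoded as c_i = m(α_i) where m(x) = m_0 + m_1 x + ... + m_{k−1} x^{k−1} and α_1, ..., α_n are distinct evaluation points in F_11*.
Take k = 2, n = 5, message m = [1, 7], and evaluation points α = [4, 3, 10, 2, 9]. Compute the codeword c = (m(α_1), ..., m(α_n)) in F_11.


c = [7, 0, 5, 4, 9]

Message polynomial: m(x) = 1 + 7·x (mod 11).
For each evaluation point α_i, compute m(α_i) mod 11:
  α_1 = 4: Horner steps 7 → 7, so m(4) = 7.
  α_2 = 3: Horner steps 7 → 0, so m(3) = 0.
  α_3 = 10: Horner steps 7 → 5, so m(10) = 5.
  α_4 = 2: Horner steps 7 → 4, so m(2) = 4.
  α_5 = 9: Horner steps 7 → 9, so m(9) = 9.
Codeword c = [7, 0, 5, 4, 9] ∈ F_11^5.


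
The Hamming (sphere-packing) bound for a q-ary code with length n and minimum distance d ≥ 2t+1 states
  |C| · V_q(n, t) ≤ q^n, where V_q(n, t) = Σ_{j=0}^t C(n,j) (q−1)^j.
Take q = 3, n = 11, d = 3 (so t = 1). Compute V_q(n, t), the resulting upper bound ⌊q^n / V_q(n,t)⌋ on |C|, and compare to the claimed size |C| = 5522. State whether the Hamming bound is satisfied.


V_q(n, t) = 23, q^n = 177147, Hamming bound = 7702, |C| = 5522 ≤ bound (satisfied).

Step 1: Compute V_q(n, t) = Σ_{j=0}^1 C(n, j) (q−1)^j.
  j = 0: C(11,0)·(2)^0 = 1·1 = 1.
  j = 1: C(11,1)·(2)^1 = 11·2 = 22.
  V_q(n, t) = 1 + 22 = 23.
Step 2: q^n = 3^11 = 177147.
Step 3: Hamming bound ⌊q^n / V_q(n,t)⌋ = ⌊177147/23⌋ = 7702.
Step 4: Compare |C| = 5522 to 7702: satisfied.
The claimed |C| lies below the Hamming bound.


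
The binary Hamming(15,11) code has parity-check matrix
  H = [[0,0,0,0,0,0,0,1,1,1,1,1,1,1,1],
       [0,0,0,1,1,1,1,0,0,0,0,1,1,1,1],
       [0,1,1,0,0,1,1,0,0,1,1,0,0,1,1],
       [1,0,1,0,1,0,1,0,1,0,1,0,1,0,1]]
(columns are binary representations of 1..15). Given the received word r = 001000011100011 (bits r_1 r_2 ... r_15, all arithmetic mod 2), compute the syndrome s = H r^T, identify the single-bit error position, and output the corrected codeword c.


s = (1, 0, 0, 1)^T, error position = 9, corrected codeword c = 001000010100011

Compute s = H r^T mod 2 one row at a time:
  s_1 = 1 + 1 + 1 + 0 + 0 + 0 + 1 + 1 = 5 ≡ 1 (mod 2).
  s_2 = 0 + 0 + 0 + 0 + 0 + 0 + 1 + 1 = 2 ≡ 0 (mod 2).
  s_3 = 0 + 1 + 0 + 0 + 1 + 0 + 1 + 1 = 4 ≡ 0 (mod 2).
  s_4 = 0 + 1 + 0 + 0 + 1 + 0 + 0 + 1 = 3 ≡ 1 (mod 2).
s = (1, 0, 0, 1)^T — this equals column 9 of H (binary 1001), so error is at position 9.
Correct: flip bit 9 of r = 001000011100011 to get c = 001000010100011.


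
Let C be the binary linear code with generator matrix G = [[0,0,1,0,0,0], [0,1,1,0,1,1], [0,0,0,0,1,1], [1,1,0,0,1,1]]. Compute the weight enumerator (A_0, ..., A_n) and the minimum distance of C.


Weight distribution: A_0 = 1, A_1 = 3, A_2 = 4, A_3 = 4, A_4 = 3, A_5 = 1. Minimum distance d = 1.

Enumerate all 2^4 = 16 messages m ∈ F_2^4.
For each, compute codeword c = mG in F_2^6, then tally its weight.
  m = 0000 → c = 000000, weight = 0.
  m = 1000 → c = 001000, weight = 1.
  m = 0100 → c = 011011, weight = 4.
  m = 1100 → c = 010011, weight = 3.
  m = 0010 → c = 000011, weight = 2.
  m = 1010 → c = 001011, weight = 3.
  m = 0110 → c = 011000, weight = 2.
  m = 1110 → c = 010000, weight = 1.
  m = 0001 → c = 110011, weight = 4.
  m = 1001 → c = 111011, weight = 5.
  m = 0101 → c = 101000, weight = 2.
  m = 1101 → c = 100000, weight = 1.
  m = 0011 → c = 110000, weight = 2.
  m = 1011 → c = 111000, weight = 3.
  m = 0111 → c = 101011, weight = 4.
  m = 1111 → c = 100011, weight = 3.
Tally weights:
  weight 0: 1 codewords.
  weight 1: 3 codewords.
  weight 2: 4 codewords.
  weight 3: 4 codewords.
  weight 4: 3 codewords.
  weight 5: 1 codewords.
Minimum distance d = smallest w > 0 with A_w > 0 = 1.
Sanity: Σ A_w = 16 = 2^4 = 16 ✓.


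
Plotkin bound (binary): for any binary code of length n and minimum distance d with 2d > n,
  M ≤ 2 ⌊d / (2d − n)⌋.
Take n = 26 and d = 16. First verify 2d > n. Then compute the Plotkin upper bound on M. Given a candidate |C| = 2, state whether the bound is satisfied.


Plotkin bound M ≤ 4; given |C| = 2 ≤ bound (satisfied).

Check applicability: 2d = 32, n = 26.
2d − n = 6 > 0, so Plotkin applies.
Compute d/(2d−n) = 16/6 ≈ 2.6667.
⌊d/(2d−n)⌋ = 2.
Plotkin bound: M ≤ 2·2 = 4.
Given |C| = 2, check: satisfied.
This |C| is below the Plotkin bound.


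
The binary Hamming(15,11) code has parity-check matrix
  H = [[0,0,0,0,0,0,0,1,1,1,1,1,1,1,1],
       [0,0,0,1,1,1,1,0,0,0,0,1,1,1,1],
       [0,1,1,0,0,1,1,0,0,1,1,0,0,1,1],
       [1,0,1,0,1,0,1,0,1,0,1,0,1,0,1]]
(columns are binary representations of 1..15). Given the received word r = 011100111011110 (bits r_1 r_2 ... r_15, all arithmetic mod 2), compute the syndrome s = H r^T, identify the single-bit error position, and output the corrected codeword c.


s = (0, 1, 1, 1)^T, error position = 7, corrected codeword c = 011100011011110

Compute s = H r^T mod 2 one row at a time:
  s_1 = 1 + 1 + 0 + 1 + 1 + 1 + 1 + 0 = 6 ≡ 0 (mod 2).
  s_2 = 1 + 0 + 0 + 1 + 1 + 1 + 1 + 0 = 5 ≡ 1 (mod 2).
  s_3 = 1 + 1 + 0 + 1 + 0 + 1 + 1 + 0 = 5 ≡ 1 (mod 2).
  s_4 = 0 + 1 + 0 + 1 + 1 + 1 + 1 + 0 = 5 ≡ 1 (mod 2).
s = (0, 1, 1, 1)^T — this equals column 7 of H (binary 0111), so error is at position 7.
Correct: flip bit 7 of r = 011100111011110 to get c = 011100011011110.


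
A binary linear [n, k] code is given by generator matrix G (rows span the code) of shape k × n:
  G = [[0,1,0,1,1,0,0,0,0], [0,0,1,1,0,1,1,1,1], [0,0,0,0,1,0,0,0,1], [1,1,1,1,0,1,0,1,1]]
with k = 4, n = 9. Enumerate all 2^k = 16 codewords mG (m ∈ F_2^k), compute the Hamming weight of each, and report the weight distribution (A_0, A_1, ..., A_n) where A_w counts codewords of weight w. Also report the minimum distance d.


Weight distribution: A_0 = 1, A_2 = 1, A_3 = 3, A_4 = 3, A_5 = 2, A_6 = 3, A_7 = 3. Minimum distance d = 2.

Enumerate all 2^4 = 16 messages m ∈ F_2^4.
For each, compute codeword c = mG in F_2^9, then tally its weight.
  m = 0000 → c = 000000000, weight = 0.
  m = 1000 → c = 010110000, weight = 3.
  m = 0100 → c = 001101111, weight = 6.
  m = 1100 → c = 011011111, weight = 7.
  m = 0010 → c = 000010001, weight = 2.
  m = 1010 → c = 010100001, weight = 3.
  m = 0110 → c = 001111110, weight = 6.
  m = 1110 → c = 011001110, weight = 5.
  m = 0001 → c = 111101011, weight = 7.
  m = 1001 → c = 101011011, weight = 6.
  m = 0101 → c = 110000100, weight = 3.
  m = 1101 → c = 100110100, weight = 4.
  m = 0011 → c = 111111010, weight = 7.
  m = 1011 → c = 101001010, weight = 4.
  m = 0111 → c = 110010101, weight = 5.
  m = 1111 → c = 100100101, weight = 4.
Tally weights:
  weight 0: 1 codewords.
  weight 2: 1 codewords.
  weight 3: 3 codewords.
  weight 4: 3 codewords.
  weight 5: 2 codewords.
  weight 6: 3 codewords.
  weight 7: 3 codewords.
Minimum distance d = smallest w > 0 with A_w > 0 = 2.
Sanity: Σ A_w = 16 = 2^4 = 16 ✓.


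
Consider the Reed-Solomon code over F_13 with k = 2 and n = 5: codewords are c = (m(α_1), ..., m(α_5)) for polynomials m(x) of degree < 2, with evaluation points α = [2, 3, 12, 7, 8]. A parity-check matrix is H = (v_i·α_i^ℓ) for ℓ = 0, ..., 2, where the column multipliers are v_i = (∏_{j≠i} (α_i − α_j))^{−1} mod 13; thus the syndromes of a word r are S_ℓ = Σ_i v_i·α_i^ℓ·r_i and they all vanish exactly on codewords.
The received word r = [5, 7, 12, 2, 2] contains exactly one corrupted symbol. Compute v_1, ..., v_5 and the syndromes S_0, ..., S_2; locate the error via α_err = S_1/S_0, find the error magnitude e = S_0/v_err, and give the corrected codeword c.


S = (5, 1, 8), error at position 5, error magnitude e = 11, c = [5, 7, 12, 2, 4].

Step 1: column multipliers v_i = (∏_{j≠i}(α_i − α_j))^{−1} mod 13.
  i = 1 (α = 2): (2−3)(2−12)(2−7)(2−8) = (−1)·(−10)·(−5)·(−6) = 300 ≡ 1, so v_1 = 1^{−1} = 1 (mod 13).
  i = 2 (α = 3): (3−2)(3−12)(3−7)(3−8) = 1·(−9)·(−4)·(−5) = −180 ≡ 2, so v_2 = 2^{−1} = 7 (mod 13).
  i = 3 (α = 12): (12−2)(12−3)(12−7)(12−8) = 10·9·5·4 = 1800 ≡ 6, so v_3 = 6^{−1} = 11 (mod 13).
  i = 4 (α = 7): (7−2)(7−3)(7−12)(7−8) = 5·4·(−5)·(−1) = 100 ≡ 9, so v_4 = 9^{−1} = 3 (mod 13).
  i = 5 (α = 8): (8−2)(8−3)(8−12)(8−7) = 6·5·(−4)·1 = −120 ≡ 10, so v_5 = 10^{−1} = 4 (mod 13).
  v = [1, 7, 11, 3, 4].
Step 2: syndromes of r = [5, 7, 12, 2, 2] (all sums mod 13).
  S_0 = Σ v_i r_i = 1·5 + 7·7 + 11·12 + 3·2 + 4·2 = 200 ≡ 5.
  S_1 = Σ v_i α_i r_i = 1·2·5 + 7·3·7 + 11·12·12 + 3·7·2 + 4·8·2 = 1847 ≡ 1.
  α_i^2 mod 13 = [4, 9, 1, 10, 12].
  S_2 = Σ v_i α_i^2 r_i = 1·4·5 + 7·9·7 + 11·1·12 + 3·10·2 + 4·12·2 = 749 ≡ 8.
  S = (5, 1, 8) ≠ 0, so r is not a codeword (an error is present).
Step 3: locate the error. For a single error e at position i, S_ℓ = v_i·e·α_i^ℓ, so α_err = S_1/S_0.
  S_0^{−1} = 5^{−1} = 8 (mod 13), so α_err = 1·8 = 8 ≡ 8 = α_5. Error position i = 5.
  Consistency check: S_2/S_1 = 8·1 = 8 ≡ 8 = α_err ✓ (single-error assumption holds).
Step 4: error magnitude e = S_0/v_5 = S_0·∏_{j≠5}(α_5 − α_j) = 5·10 = 50 ≡ 11 (mod 13).
Step 5: correct position 5: c_5 = r_5 − e = 2 − 11 ≡ 4 (mod 13). Hence c = [5, 7, 12, 2, 4].
  Check: interpolating c through the α_i gives m(x) = 1 + 2·x (degree < 2) with m(α_i) = c_i for every i, so c is indeed a codeword.


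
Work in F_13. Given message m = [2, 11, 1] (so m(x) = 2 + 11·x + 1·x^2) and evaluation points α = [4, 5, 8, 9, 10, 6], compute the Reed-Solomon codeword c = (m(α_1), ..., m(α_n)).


c = [10, 4, 11, 0, 4, 0]

Message polynomial: m(x) = 2 + 11·x + 1·x^2 (mod 13).
For each evaluation point α_i, compute m(α_i) mod 13:
  α_1 = 4: Horner steps 1 → 2 → 10, so m(4) = 10.
  α_2 = 5: Horner steps 1 → 3 → 4, so m(5) = 4.
  α_3 = 8: Horner steps 1 → 6 → 11, so m(8) = 11.
  α_4 = 9: Horner steps 1 → 7 → 0, so m(9) = 0.
  α_5 = 10: Horner steps 1 → 8 → 4, so m(10) = 4.
  α_6 = 6: Horner steps 1 → 4 → 0, so m(6) = 0.
Codeword c = [10, 4, 11, 0, 4, 0] ∈ F_13^6.


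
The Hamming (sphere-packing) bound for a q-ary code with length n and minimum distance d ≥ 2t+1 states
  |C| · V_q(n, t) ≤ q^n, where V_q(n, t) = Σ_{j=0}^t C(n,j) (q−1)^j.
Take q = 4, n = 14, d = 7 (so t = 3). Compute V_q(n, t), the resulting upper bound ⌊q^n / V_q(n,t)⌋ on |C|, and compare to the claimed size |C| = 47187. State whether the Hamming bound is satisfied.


V_q(n, t) = 10690, q^n = 268435456, Hamming bound = 25110, |C| = 47187 > bound (violated).

Step 1: Compute V_q(n, t) = Σ_{j=0}^3 C(n, j) (q−1)^j.
  j = 0: C(14,0)·(3)^0 = 1·1 = 1.
  j = 1: C(14,1)·(3)^1 = 14·3 = 42.
  j = 2: C(14,2)·(3)^2 = 91·9 = 819.
  j = 3: C(14,3)·(3)^3 = 364·27 = 9828.
  V_q(n, t) = 1 + 42 + 819 + 9828 = 10690.
Step 2: q^n = 4^14 = 268435456.
Step 3: Hamming bound ⌊q^n / V_q(n,t)⌋ = ⌊268435456/10690⌋ = 25110.
Step 4: Compare |C| = 47187 to 25110: violated.
The claimed |C| lies above the Hamming bound, so no 4-ary code of length 14 with d ≥ 7 can have 47187 codewords.


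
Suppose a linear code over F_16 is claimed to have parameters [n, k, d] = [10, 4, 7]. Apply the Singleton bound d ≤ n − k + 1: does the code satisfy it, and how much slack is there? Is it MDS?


Singleton RHS = n − k + 1 = 7, slack = 0, bound satisfied, MDS.

Singleton bound: d ≤ n − k + 1.
Here n = 10, k = 4, so n − k + 1 = 7.
Given d = 7, check d ≤ 7: YES.
Slack = (n − k + 1) − d = 0.
The code is MDS (slack = 0).
Description: the claimed parameters are [10, 4, 7]_16; such a code would be MDS (meets Singleton bound).


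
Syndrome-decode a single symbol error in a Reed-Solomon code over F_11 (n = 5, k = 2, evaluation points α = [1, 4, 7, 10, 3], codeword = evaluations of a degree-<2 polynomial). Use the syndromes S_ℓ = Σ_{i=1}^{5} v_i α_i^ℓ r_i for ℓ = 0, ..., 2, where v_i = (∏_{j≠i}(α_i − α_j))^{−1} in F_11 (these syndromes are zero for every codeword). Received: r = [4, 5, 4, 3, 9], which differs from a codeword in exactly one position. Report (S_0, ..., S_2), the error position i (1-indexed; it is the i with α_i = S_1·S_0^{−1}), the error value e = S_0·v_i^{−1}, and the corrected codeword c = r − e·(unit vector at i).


S = (4, 4, 4), error at position 1, error magnitude e = 9, c = [6, 5, 4, 3, 9].

Step 1: column multipliers v_i = (∏_{j≠i}(α_i − α_j))^{−1} mod 11.
  i = 1 (α = 1): (1−4)(1−7)(1−10)(1−3) = (−3)·(−6)·(−9)·(−2) = 324 ≡ 5, so v_1 = 5^{−1} = 9 (mod 11).
  i = 2 (α = 4): (4−1)(4−7)(4−10)(4−3) = 3·(−3)·(−6)·1 = 54 ≡ 10, so v_2 = 10^{−1} = 10 (mod 11).
  i = 3 (α = 7): (7−1)(7−4)(7−10)(7−3) = 6·3·(−3)·4 = −216 ≡ 4, so v_3 = 4^{−1} = 3 (mod 11).
  i = 4 (α = 10): (10−1)(10−4)(10−7)(10−3) = 9·6·3·7 = 1134 ≡ 1, so v_4 = 1^{−1} = 1 (mod 11).
  i = 5 (α = 3): (3−1)(3−4)(3−7)(3−10) = 2·(−1)·(−4)·(−7) = −56 ≡ 10, so v_5 = 10^{−1} = 10 (mod 11).
  v = [9, 10, 3, 1, 10].
Step 2: syndromes of r = [4, 5, 4, 3, 9] (all sums mod 11).
  S_0 = Σ v_i r_i = 9·4 + 10·5 + 3·4 + 1·3 + 10·9 = 191 ≡ 4.
  S_1 = Σ v_i α_i r_i = 9·1·4 + 10·4·5 + 3·7·4 + 1·10·3 + 10·3·9 = 620 ≡ 4.
  α_i^2 mod 11 = [1, 5, 5, 1, 9].
  S_2 = Σ v_i α_i^2 r_i = 9·1·4 + 10·5·5 + 3·5·4 + 1·1·3 + 10·9·9 = 1159 ≡ 4.
  S = (4, 4, 4) ≠ 0, so r is not a codeword (an error is present).
Step 3: locate the error. For a single error e at position i, S_ℓ = v_i·e·α_i^ℓ, so α_err = S_1/S_0.
  S_0^{−1} = 4^{−1} = 3 (mod 11), so α_err = 4·3 = 12 ≡ 1 = α_1. Error position i = 1.
  Consistency check: S_2/S_1 = 4·3 = 12 ≡ 1 = α_err ✓ (single-error assumption holds).
Step 4: error magnitude e = S_0/v_1 = S_0·∏_{j≠1}(α_1 − α_j) = 4·5 = 20 ≡ 9 (mod 11).
Step 5: correct position 1: c_1 = r_1 − e = 4 − 9 ≡ 6 (mod 11). Hence c = [6, 5, 4, 3, 9].
  Check: interpolating c through the α_i gives m(x) = 10 + 7·x (degree < 2) with m(α_i) = c_i for every i, so c is indeed a codeword.


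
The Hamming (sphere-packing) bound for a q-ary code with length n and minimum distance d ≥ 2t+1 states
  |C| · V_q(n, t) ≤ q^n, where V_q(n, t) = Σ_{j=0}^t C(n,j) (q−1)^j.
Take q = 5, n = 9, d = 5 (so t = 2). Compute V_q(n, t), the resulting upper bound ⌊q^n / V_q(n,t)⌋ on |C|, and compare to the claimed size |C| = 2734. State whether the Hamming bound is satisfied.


V_q(n, t) = 613, q^n = 1953125, Hamming bound = 3186, |C| = 2734 ≤ bound (satisfied).

Step 1: Compute V_q(n, t) = Σ_{j=0}^2 C(n, j) (q−1)^j.
  j = 0: C(9,0)·(4)^0 = 1·1 = 1.
  j = 1: C(9,1)·(4)^1 = 9·4 = 36.
  j = 2: C(9,2)·(4)^2 = 36·16 = 576.
  V_q(n, t) = 1 + 36 + 576 = 613.
Step 2: q^n = 5^9 = 1953125.
Step 3: Hamming bound ⌊q^n / V_q(n,t)⌋ = ⌊1953125/613⌋ = 3186.
Step 4: Compare |C| = 2734 to 3186: satisfied.
The claimed |C| lies below the Hamming bound.


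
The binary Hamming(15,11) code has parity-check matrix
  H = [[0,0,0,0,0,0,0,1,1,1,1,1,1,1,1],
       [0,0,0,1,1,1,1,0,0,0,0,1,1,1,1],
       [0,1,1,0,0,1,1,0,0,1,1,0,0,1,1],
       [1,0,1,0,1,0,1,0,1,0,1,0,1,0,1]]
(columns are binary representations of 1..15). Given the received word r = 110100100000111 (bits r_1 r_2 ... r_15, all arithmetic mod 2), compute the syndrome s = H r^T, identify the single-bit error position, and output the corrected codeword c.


s = (1, 1, 0, 0)^T, error position = 12, corrected codeword c = 110100100001111

Compute s = H r^T mod 2 one row at a time:
  s_1 = 0 + 0 + 0 + 0 + 0 + 1 + 1 + 1 = 3 ≡ 1 (mod 2).
  s_2 = 1 + 0 + 0 + 1 + 0 + 1 + 1 + 1 = 5 ≡ 1 (mod 2).
  s_3 = 1 + 0 + 0 + 1 + 0 + 0 + 1 + 1 = 4 ≡ 0 (mod 2).
  s_4 = 1 + 0 + 0 + 1 + 0 + 0 + 1 + 1 = 4 ≡ 0 (mod 2).
s = (1, 1, 0, 0)^T — this equals column 12 of H (binary 1100), so error is at position 12.
Correct: flip bit 12 of r = 110100100000111 to get c = 110100100001111.


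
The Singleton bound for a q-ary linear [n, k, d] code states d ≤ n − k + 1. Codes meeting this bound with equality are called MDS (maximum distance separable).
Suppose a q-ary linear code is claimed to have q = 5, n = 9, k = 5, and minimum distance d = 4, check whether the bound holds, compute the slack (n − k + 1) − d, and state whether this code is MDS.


Singleton RHS = n − k + 1 = 5, slack = 1, bound satisfied, not MDS.

Singleton bound: d ≤ n − k + 1.
Here n = 9, k = 5, so n − k + 1 = 5.
Given d = 4, check d ≤ 5: YES.
Slack = (n − k + 1) − d = 1.
The code is NOT MDS (slack = 1 > 0).
Description: the claimed parameters are [9, 5, 4]_5; such a code would be non-MDS.


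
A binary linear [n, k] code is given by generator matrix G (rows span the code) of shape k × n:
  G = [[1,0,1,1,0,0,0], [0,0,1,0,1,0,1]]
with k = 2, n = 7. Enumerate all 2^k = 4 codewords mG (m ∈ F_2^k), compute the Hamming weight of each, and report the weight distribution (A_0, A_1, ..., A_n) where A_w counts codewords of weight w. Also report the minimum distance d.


Weight distribution: A_0 = 1, A_3 = 2, A_4 = 1. Minimum distance d = 3.

Enumerate all 2^2 = 4 messages m ∈ F_2^2.
For each, compute codeword c = mG in F_2^7, then tally its weight.
  m = 00 → c = 0000000, weight = 0.
  m = 10 → c = 1011000, weight = 3.
  m = 01 → c = 0010101, weight = 3.
  m = 11 → c = 1001101, weight = 4.
Tally weights:
  weight 0: 1 codewords.
  weight 3: 2 codewords.
  weight 4: 1 codewords.
Minimum distance d = smallest w > 0 with A_w > 0 = 3.
Sanity: Σ A_w = 4 = 2^2 = 4 ✓.


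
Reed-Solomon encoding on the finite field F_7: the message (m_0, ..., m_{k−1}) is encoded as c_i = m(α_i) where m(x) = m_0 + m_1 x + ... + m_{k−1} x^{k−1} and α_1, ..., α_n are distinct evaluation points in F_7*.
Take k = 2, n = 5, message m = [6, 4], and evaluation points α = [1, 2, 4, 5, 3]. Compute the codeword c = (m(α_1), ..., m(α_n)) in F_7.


c = [3, 0, 1, 5, 4]

Message polynomial: m(x) = 6 + 4·x (mod 7).
For each evaluation point α_i, compute m(α_i) mod 7:
  α_1 = 1: Horner steps 4 → 3, so m(1) = 3.
  α_2 = 2: Horner steps 4 → 0, so m(2) = 0.
  α_3 = 4: Horner steps 4 → 1, so m(4) = 1.
  α_4 = 5: Horner steps 4 → 5, so m(5) = 5.
  α_5 = 3: Horner steps 4 → 4, so m(3) = 4.
Codeword c = [3, 0, 1, 5, 4] ∈ F_7^5.


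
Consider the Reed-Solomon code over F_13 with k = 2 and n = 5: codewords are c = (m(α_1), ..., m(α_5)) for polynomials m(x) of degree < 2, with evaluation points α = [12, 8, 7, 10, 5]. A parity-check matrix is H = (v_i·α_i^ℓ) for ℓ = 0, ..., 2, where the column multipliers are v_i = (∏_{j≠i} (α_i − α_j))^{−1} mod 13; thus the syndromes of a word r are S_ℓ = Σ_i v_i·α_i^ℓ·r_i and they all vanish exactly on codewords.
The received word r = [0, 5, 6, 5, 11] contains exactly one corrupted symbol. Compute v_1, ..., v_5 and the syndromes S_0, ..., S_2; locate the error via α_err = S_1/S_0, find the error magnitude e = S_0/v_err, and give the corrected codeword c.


S = (9, 7, 4), error at position 2, error magnitude e = 8, c = [0, 10, 6, 5, 11].

Step 1: column multipliers v_i = (∏_{j≠i}(α_i − α_j))^{−1} mod 13.
  i = 1 (α = 12): (12−8)(12−7)(12−10)(12−5) = 4·5·2·7 = 280 ≡ 7, so v_1 = 7^{−1} = 2 (mod 13).
  i = 2 (α = 8): (8−12)(8−7)(8−10)(8−5) = (−4)·1·(−2)·3 = 24 ≡ 11, so v_2 = 11^{−1} = 6 (mod 13).
  i = 3 (α = 7): (7−12)(7−8)(7−10)(7−5) = (−5)·(−1)·(−3)·2 = −30 ≡ 9, so v_3 = 9^{−1} = 3 (mod 13).
  i = 4 (α = 10): (10−12)(10−8)(10−7)(10−5) = (−2)·2·3·5 = −60 ≡ 5, so v_4 = 5^{−1} = 8 (mod 13).
  i = 5 (α = 5): (5−12)(5−8)(5−7)(5−10) = (−7)·(−3)·(−2)·(−5) = 210 ≡ 2, so v_5 = 2^{−1} = 7 (mod 13).
  v = [2, 6, 3, 8, 7].
Step 2: syndromes of r = [0, 5, 6, 5, 11] (all sums mod 13).
  S_0 = Σ v_i r_i = 2·0 + 6·5 + 3·6 + 8·5 + 7·11 = 165 ≡ 9.
  S_1 = Σ v_i α_i r_i = 2·12·0 + 6·8·5 + 3·7·6 + 8·10·5 + 7·5·11 = 1151 ≡ 7.
  α_i^2 mod 13 = [1, 12, 10, 9, 12].
  S_2 = Σ v_i α_i^2 r_i = 2·1·0 + 6·12·5 + 3·10·6 + 8·9·5 + 7·12·11 = 1824 ≡ 4.
  S = (9, 7, 4) ≠ 0, so r is not a codeword (an error is present).
Step 3: locate the error. For a single error e at position i, S_ℓ = v_i·e·α_i^ℓ, so α_err = S_1/S_0.
  S_0^{−1} = 9^{−1} = 3 (mod 13), so α_err = 7·3 = 21 ≡ 8 = α_2. Error position i = 2.
  Consistency check: S_2/S_1 = 4·2 = 8 ≡ 8 = α_err ✓ (single-error assumption holds).
Step 4: error magnitude e = S_0/v_2 = S_0·∏_{j≠2}(α_2 − α_j) = 9·11 = 99 ≡ 8 (mod 13).
Step 5: correct position 2: c_2 = r_2 − e = 5 − 8 ≡ 10 (mod 13). Hence c = [0, 10, 6, 5, 11].
  Check: interpolating c through the α_i gives m(x) = 4 + 4·x (degree < 2) with m(α_i) = c_i for every i, so c is indeed a codeword.


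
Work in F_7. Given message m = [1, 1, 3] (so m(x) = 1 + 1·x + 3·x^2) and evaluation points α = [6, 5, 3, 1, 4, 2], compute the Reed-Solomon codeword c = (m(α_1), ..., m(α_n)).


c = [3, 4, 3, 5, 4, 1]

Message polynomial: m(x) = 1 + 1·x + 3·x^2 (mod 7).
For each evaluation point α_i, compute m(α_i) mod 7:
  α_1 = 6: Horner steps 3 → 5 → 3, so m(6) = 3.
  α_2 = 5: Horner steps 3 → 2 → 4, so m(5) = 4.
  α_3 = 3: Horner steps 3 → 3 → 3, so m(3) = 3.
  α_4 = 1: Horner steps 3 → 4 → 5, so m(1) = 5.
  α_5 = 4: Horner steps 3 → 6 → 4, so m(4) = 4.
  α_6 = 2: Horner steps 3 → 0 → 1, so m(2) = 1.
Codeword c = [3, 4, 3, 5, 4, 1] ∈ F_7^6.


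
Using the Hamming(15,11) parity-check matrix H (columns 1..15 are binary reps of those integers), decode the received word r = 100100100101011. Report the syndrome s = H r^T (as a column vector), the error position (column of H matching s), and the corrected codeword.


s = (0, 1, 0, 1)^T, error position = 5, corrected codeword c = 100110100101011

Compute s = H r^T mod 2 one row at a time:
  s_1 = 0 + 0 + 1 + 0 + 1 + 0 + 1 + 1 = 4 ≡ 0 (mod 2).
  s_2 = 1 + 0 + 0 + 1 + 1 + 0 + 1 + 1 = 5 ≡ 1 (mod 2).
  s_3 = 0 + 0 + 0 + 1 + 1 + 0 + 1 + 1 = 4 ≡ 0 (mod 2).
  s_4 = 1 + 0 + 0 + 1 + 0 + 0 + 0 + 1 = 3 ≡ 1 (mod 2).
s = (0, 1, 0, 1)^T — this equals column 5 of H (binary 0101), so error is at position 5.
Correct: flip bit 5 of r = 100100100101011 to get c = 100110100101011.


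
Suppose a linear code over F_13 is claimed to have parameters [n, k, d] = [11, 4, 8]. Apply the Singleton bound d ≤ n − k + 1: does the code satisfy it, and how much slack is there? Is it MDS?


Singleton RHS = n − k + 1 = 8, slack = 0, bound satisfied, MDS.

Singleton bound: d ≤ n − k + 1.
Here n = 11, k = 4, so n − k + 1 = 8.
Given d = 8, check d ≤ 8: YES.
Slack = (n − k + 1) − d = 0.
The code is MDS (slack = 0).
Description: the claimed parameters are [11, 4, 8]_13; such a code would be MDS (meets Singleton bound).


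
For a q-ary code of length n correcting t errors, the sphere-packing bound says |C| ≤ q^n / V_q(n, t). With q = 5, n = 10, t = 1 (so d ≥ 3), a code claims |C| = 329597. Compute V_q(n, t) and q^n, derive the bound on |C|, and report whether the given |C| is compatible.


V_q(n, t) = 41, q^n = 9765625, Hamming bound = 238185, |C| = 329597 > bound (violated).

Step 1: Compute V_q(n, t) = Σ_{j=0}^1 C(n, j) (q−1)^j.
  j = 0: C(10,0)·(4)^0 = 1·1 = 1.
  j = 1: C(10,1)·(4)^1 = 10·4 = 40.
  V_q(n, t) = 1 + 40 = 41.
Step 2: q^n = 5^10 = 9765625.
Step 3: Hamming bound ⌊q^n / V_q(n,t)⌋ = ⌊9765625/41⌋ = 238185.
Step 4: Compare |C| = 329597 to 238185: violated.
The claimed |C| lies above the Hamming bound, so no 5-ary code of length 10 with d ≥ 3 can have 329597 codewords.


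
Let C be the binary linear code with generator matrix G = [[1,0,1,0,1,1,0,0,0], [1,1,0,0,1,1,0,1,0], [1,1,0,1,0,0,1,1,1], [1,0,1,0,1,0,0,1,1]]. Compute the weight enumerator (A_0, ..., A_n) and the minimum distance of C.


Weight distribution: A_0 = 1, A_3 = 2, A_4 = 4, A_5 = 6, A_6 = 2, A_8 = 1. Minimum distance d = 3.

Enumerate all 2^4 = 16 messages m ∈ F_2^4.
For each, compute codeword c = mG in F_2^9, then tally its weight.
  m = 0000 → c = 000000000, weight = 0.
  m = 1000 → c = 101011000, weight = 4.
  m = 0100 → c = 110011010, weight = 5.
  m = 1100 → c = 011000010, weight = 3.
  m = 0010 → c = 110100111, weight = 6.
  m = 1010 → c = 011111111, weight = 8.
  m = 0110 → c = 000111101, weight = 5.
  m = 1110 → c = 101100101, weight = 5.
  m = 0001 → c = 101010011, weight = 5.
  m = 1001 → c = 000001011, weight = 3.
  m = 0101 → c = 011001001, weight = 4.
  m = 1101 → c = 110010001, weight = 4.
  m = 0011 → c = 011110100, weight = 5.
  m = 1011 → c = 110101100, weight = 5.
  m = 0111 → c = 101101110, weight = 6.
  m = 1111 → c = 000110110, weight = 4.
Tally weights:
  weight 0: 1 codewords.
  weight 3: 2 codewords.
  weight 4: 4 codewords.
  weight 5: 6 codewords.
  weight 6: 2 codewords.
  weight 8: 1 codewords.
Minimum distance d = smallest w > 0 with A_w > 0 = 3.
Sanity: Σ A_w = 16 = 2^4 = 16 ✓.


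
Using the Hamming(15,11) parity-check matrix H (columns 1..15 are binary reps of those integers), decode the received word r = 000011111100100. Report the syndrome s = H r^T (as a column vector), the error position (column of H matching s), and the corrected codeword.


s = (0, 0, 1, 0)^T, error position = 2, corrected codeword c = 010011111100100

Compute s = H r^T mod 2 one row at a time:
  s_1 = 1 + 1 + 1 + 0 + 0 + 1 + 0 + 0 = 4 ≡ 0 (mod 2).
  s_2 = 0 + 1 + 1 + 1 + 0 + 1 + 0 + 0 = 4 ≡ 0 (mod 2).
  s_3 = 0 + 0 + 1 + 1 + 1 + 0 + 0 + 0 = 3 ≡ 1 (mod 2).
  s_4 = 0 + 0 + 1 + 1 + 1 + 0 + 1 + 0 = 4 ≡ 0 (mod 2).
s = (0, 0, 1, 0)^T — this equals column 2 of H (binary 0010), so error is at position 2.
Correct: flip bit 2 of r = 000011111100100 to get c = 010011111100100.


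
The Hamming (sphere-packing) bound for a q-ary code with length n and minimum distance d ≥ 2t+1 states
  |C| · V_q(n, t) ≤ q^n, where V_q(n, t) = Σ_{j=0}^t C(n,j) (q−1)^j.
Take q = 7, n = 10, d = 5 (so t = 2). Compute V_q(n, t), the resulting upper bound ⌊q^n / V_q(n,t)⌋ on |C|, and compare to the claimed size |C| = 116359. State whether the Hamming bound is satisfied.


V_q(n, t) = 1681, q^n = 282475249, Hamming bound = 168040, |C| = 116359 ≤ bound (satisfied).

Step 1: Compute V_q(n, t) = Σ_{j=0}^2 C(n, j) (q−1)^j.
  j = 0: C(10,0)·(6)^0 = 1·1 = 1.
  j = 1: C(10,1)·(6)^1 = 10·6 = 60.
  j = 2: C(10,2)·(6)^2 = 45·36 = 1620.
  V_q(n, t) = 1 + 60 + 1620 = 1681.
Step 2: q^n = 7^10 = 282475249.
Step 3: Hamming bound ⌊q^n / V_q(n,t)⌋ = ⌊282475249/1681⌋ = 168040.
Step 4: Compare |C| = 116359 to 168040: satisfied.
The claimed |C| lies below the Hamming bound.


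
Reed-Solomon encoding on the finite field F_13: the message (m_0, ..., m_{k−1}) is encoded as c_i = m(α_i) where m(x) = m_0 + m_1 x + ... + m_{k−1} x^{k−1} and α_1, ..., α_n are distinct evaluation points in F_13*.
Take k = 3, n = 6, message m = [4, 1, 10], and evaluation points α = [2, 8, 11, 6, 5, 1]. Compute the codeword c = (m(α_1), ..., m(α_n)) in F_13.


c = [7, 2, 3, 6, 12, 2]

Message polynomial: m(x) = 4 + 1·x + 10·x^2 (mod 13).
For each evaluation point α_i, compute m(α_i) mod 13:
  α_1 = 2: Horner steps 10 → 8 → 7, so m(2) = 7.
  α_2 = 8: Horner steps 10 → 3 → 2, so m(8) = 2.
  α_3 = 11: Horner steps 10 → 7 → 3, so m(11) = 3.
  α_4 = 6: Horner steps 10 → 9 → 6, so m(6) = 6.
  α_5 = 5: Horner steps 10 → 12 → 12, so m(5) = 12.
  α_6 = 1: Horner steps 10 → 11 → 2, so m(1) = 2.
Codeword c = [7, 2, 3, 6, 12, 2] ∈ F_13^6.


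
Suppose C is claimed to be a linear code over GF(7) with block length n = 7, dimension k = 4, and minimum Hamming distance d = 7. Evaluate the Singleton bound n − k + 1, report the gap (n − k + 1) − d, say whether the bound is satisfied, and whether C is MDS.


Singleton RHS = n − k + 1 = 4, slack = -3, bound violated (no such code; not MDS).

Singleton bound: d ≤ n − k + 1.
Here n = 7, k = 4, so n − k + 1 = 4.
Given d = 7, check d ≤ 4: NO.
Slack = (n − k + 1) − d = -3.
The slack is negative: d = 7 exceeds n − k + 1 = 4 by 3, so the Singleton bound is violated and no linear [7, 4, 7]_7 code can exist. In particular it is not MDS (MDS requires d = n − k + 1 exactly).
Description: the claimed parameters are [7, 4, 7]_7; such a code would be impossible (violates the Singleton bound).


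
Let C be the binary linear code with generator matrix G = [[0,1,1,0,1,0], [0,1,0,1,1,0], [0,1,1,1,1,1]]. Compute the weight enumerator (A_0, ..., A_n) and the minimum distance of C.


Weight distribution: A_0 = 1, A_2 = 3, A_3 = 3, A_5 = 1. Minimum distance d = 2.

Enumerate all 2^3 = 8 messages m ∈ F_2^3.
For each, compute codeword c = mG in F_2^6, then tally its weight.
  m = 000 → c = 000000, weight = 0.
  m = 100 → c = 011010, weight = 3.
  m = 010 → c = 010110, weight = 3.
  m = 110 → c = 001100, weight = 2.
  m = 001 → c = 011111, weight = 5.
  m = 101 → c = 000101, weight = 2.
  m = 011 → c = 001001, weight = 2.
  m = 111 → c = 010011, weight = 3.
Tally weights:
  weight 0: 1 codewords.
  weight 2: 3 codewords.
  weight 3: 3 codewords.
  weight 5: 1 codewords.
Minimum distance d = smallest w > 0 with A_w > 0 = 2.
Sanity: Σ A_w = 8 = 2^3 = 8 ✓.


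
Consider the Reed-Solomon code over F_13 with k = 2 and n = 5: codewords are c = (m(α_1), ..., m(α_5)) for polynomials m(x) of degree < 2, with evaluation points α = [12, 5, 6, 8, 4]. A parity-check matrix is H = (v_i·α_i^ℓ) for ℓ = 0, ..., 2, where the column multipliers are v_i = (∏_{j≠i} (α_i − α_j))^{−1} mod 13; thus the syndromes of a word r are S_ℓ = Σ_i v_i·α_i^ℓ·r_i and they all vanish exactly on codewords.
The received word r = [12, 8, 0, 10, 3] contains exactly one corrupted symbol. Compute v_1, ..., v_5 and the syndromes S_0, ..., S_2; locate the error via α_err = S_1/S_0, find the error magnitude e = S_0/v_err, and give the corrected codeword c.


S = (12, 1, 12), error at position 1, error magnitude e = 8, c = [4, 8, 0, 10, 3].

Step 1: column multipliers v_i = (∏_{j≠i}(α_i − α_j))^{−1} mod 13.
  i = 1 (α = 12): (12−5)(12−6)(12−8)(12−4) = 7·6·4·8 = 1344 ≡ 5, so v_1 = 5^{−1} = 8 (mod 13).
  i = 2 (α = 5): (5−12)(5−6)(5−8)(5−4) = (−7)·(−1)·(−3)·1 = −21 ≡ 5, so v_2 = 5^{−1} = 8 (mod 13).
  i = 3 (α = 6): (6−12)(6−5)(6−8)(6−4) = (−6)·1·(−2)·2 = 24 ≡ 11, so v_3 = 11^{−1} = 6 (mod 13).
  i = 4 (α = 8): (8−12)(8−5)(8−6)(8−4) = (−4)·3·2·4 = −96 ≡ 8, so v_4 = 8^{−1} = 5 (mod 13).
  i = 5 (α = 4): (4−12)(4−5)(4−6)(4−8) = (−8)·(−1)·(−2)·(−4) = 64 ≡ 12, so v_5 = 12^{−1} = 12 (mod 13).
  v = [8, 8, 6, 5, 12].
Step 2: syndromes of r = [12, 8, 0, 10, 3] (all sums mod 13).
  S_0 = Σ v_i r_i = 8·12 + 8·8 + 6·0 + 5·10 + 12·3 = 246 ≡ 12.
  S_1 = Σ v_i α_i r_i = 8·12·12 + 8·5·8 + 6·6·0 + 5·8·10 + 12·4·3 = 2016 ≡ 1.
  α_i^2 mod 13 = [1, 12, 10, 12, 3].
  S_2 = Σ v_i α_i^2 r_i = 8·1·12 + 8·12·8 + 6·10·0 + 5·12·10 + 12·3·3 = 1572 ≡ 12.
  S = (12, 1, 12) ≠ 0, so r is not a codeword (an error is present).
Step 3: locate the error. For a single error e at position i, S_ℓ = v_i·e·α_i^ℓ, so α_err = S_1/S_0.
  S_0^{−1} = 12^{−1} = 12 (mod 13), so α_err = 1·12 = 12 ≡ 12 = α_1. Error position i = 1.
  Consistency check: S_2/S_1 = 12·1 = 12 ≡ 12 = α_err ✓ (single-error assumption holds).
Step 4: error magnitude e = S_0/v_1 = S_0·∏_{j≠1}(α_1 − α_j) = 12·5 = 60 ≡ 8 (mod 13).
Step 5: correct position 1: c_1 = r_1 − e = 12 − 8 ≡ 4 (mod 13). Hence c = [4, 8, 0, 10, 3].
  Check: interpolating c through the α_i gives m(x) = 9 + 5·x (degree < 2) with m(α_i) = c_i for every i, so c is indeed a codeword.


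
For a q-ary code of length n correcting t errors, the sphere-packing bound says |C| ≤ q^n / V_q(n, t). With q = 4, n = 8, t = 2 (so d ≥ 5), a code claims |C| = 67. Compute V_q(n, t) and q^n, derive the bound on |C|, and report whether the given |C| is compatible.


V_q(n, t) = 277, q^n = 65536, Hamming bound = 236, |C| = 67 ≤ bound (satisfied).

Step 1: Compute V_q(n, t) = Σ_{j=0}^2 C(n, j) (q−1)^j.
  j = 0: C(8,0)·(3)^0 = 1·1 = 1.
  j = 1: C(8,1)·(3)^1 = 8·3 = 24.
  j = 2: C(8,2)·(3)^2 = 28·9 = 252.
  V_q(n, t) = 1 + 24 + 252 = 277.
Step 2: q^n = 4^8 = 65536.
Step 3: Hamming bound ⌊q^n / V_q(n,t)⌋ = ⌊65536/277⌋ = 236.
Step 4: Compare |C| = 67 to 236: satisfied.
The claimed |C| lies below the Hamming bound.


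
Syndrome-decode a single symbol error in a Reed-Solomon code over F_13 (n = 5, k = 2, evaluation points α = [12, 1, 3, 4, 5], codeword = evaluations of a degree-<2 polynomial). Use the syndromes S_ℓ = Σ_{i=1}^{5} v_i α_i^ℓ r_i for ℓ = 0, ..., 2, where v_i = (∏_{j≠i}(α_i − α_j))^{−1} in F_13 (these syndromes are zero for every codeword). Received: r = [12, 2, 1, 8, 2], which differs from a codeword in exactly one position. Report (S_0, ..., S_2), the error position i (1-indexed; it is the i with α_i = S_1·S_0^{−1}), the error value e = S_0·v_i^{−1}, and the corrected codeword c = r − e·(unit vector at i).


S = (7, 7, 7), error at position 2, error magnitude e = 2, c = [12, 0, 1, 8, 2].

Step 1: column multipliers v_i = (∏_{j≠i}(α_i − α_j))^{−1} mod 13.
  i = 1 (α = 12): (12−1)(12−3)(12−4)(12−5) = 11·9·8·7 = 5544 ≡ 6, so v_1 = 6^{−1} = 11 (mod 13).
  i = 2 (α = 1): (1−12)(1−3)(1−4)(1−5) = (−11)·(−2)·(−3)·(−4) = 264 ≡ 4, so v_2 = 4^{−1} = 10 (mod 13).
  i = 3 (α = 3): (3−12)(3−1)(3−4)(3−5) = (−9)·2·(−1)·(−2) = −36 ≡ 3, so v_3 = 3^{−1} = 9 (mod 13).
  i = 4 (α = 4): (4−12)(4−1)(4−3)(4−5) = (−8)·3·1·(−1) = 24 ≡ 11, so v_4 = 11^{−1} = 6 (mod 13).
  i = 5 (α = 5): (5−12)(5−1)(5−3)(5−4) = (−7)·4·2·1 = −56 ≡ 9, so v_5 = 9^{−1} = 3 (mod 13).
  v = [11, 10, 9, 6, 3].
Step 2: syndromes of r = [12, 2, 1, 8, 2] (all sums mod 13).
  S_0 = Σ v_i r_i = 11·12 + 10·2 + 9·1 + 6·8 + 3·2 = 215 ≡ 7.
  S_1 = Σ v_i α_i r_i = 11·12·12 + 10·1·2 + 9·3·1 + 6·4·8 + 3·5·2 = 1853 ≡ 7.
  α_i^2 mod 13 = [1, 1, 9, 3, 12].
  S_2 = Σ v_i α_i^2 r_i = 11·1·12 + 10·1·2 + 9·9·1 + 6·3·8 + 3·12·2 = 449 ≡ 7.
  S = (7, 7, 7) ≠ 0, so r is not a codeword (an error is present).
Step 3: locate the error. For a single error e at position i, S_ℓ = v_i·e·α_i^ℓ, so α_err = S_1/S_0.
  S_0^{−1} = 7^{−1} = 2 (mod 13), so α_err = 7·2 = 14 ≡ 1 = α_2. Error position i = 2.
  Consistency check: S_2/S_1 = 7·2 = 14 ≡ 1 = α_err ✓ (single-error assumption holds).
Step 4: error magnitude e = S_0/v_2 = S_0·∏_{j≠2}(α_2 − α_j) = 7·4 = 28 ≡ 2 (mod 13).
Step 5: correct position 2: c_2 = r_2 − e = 2 − 2 ≡ 0 (mod 13). Hence c = [12, 0, 1, 8, 2].
  Check: interpolating c through the α_i gives m(x) = 6 + 7·x (degree < 2) with m(α_i) = c_i for every i, so c is indeed a codeword.


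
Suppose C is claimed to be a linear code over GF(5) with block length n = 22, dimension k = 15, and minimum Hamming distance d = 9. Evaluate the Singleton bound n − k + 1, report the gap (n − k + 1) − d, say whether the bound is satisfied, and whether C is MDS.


Singleton RHS = n − k + 1 = 8, slack = -1, bound violated (no such code; not MDS).

Singleton bound: d ≤ n − k + 1.
Here n = 22, k = 15, so n − k + 1 = 8.
Given d = 9, check d ≤ 8: NO.
Slack = (n − k + 1) − d = -1.
The slack is negative: d = 9 exceeds n − k + 1 = 8 by 1, so the Singleton bound is violated and no linear [22, 15, 9]_5 code can exist. In particular it is not MDS (MDS requires d = n − k + 1 exactly).
Description: the claimed parameters are [22, 15, 9]_5; such a code would be impossible (violates the Singleton bound).


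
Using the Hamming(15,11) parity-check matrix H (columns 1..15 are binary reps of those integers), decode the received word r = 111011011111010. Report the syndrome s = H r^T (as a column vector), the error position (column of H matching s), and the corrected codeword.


s = (0, 0, 0, 1)^T, error position = 1, corrected codeword c = 011011011111010

Compute s = H r^T mod 2 one row at a time:
  s_1 = 1 + 1 + 1 + 1 + 1 + 0 + 1 + 0 = 6 ≡ 0 (mod 2).
  s_2 = 0 + 1 + 1 + 0 + 1 + 0 + 1 + 0 = 4 ≡ 0 (mod 2).
  s_3 = 1 + 1 + 1 + 0 + 1 + 1 + 1 + 0 = 6 ≡ 0 (mod 2).
  s_4 = 1 + 1 + 1 + 0 + 1 + 1 + 0 + 0 = 5 ≡ 1 (mod 2).
s = (0, 0, 0, 1)^T — this equals column 1 of H (binary 0001), so error is at position 1.
Correct: flip bit 1 of r = 111011011111010 to get c = 011011011111010.


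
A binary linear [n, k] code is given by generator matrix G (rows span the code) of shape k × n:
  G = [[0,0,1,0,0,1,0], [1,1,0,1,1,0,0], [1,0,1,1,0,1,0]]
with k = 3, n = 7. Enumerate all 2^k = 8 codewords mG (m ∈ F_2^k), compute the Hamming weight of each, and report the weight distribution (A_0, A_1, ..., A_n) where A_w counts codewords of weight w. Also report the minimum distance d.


Weight distribution: A_0 = 1, A_2 = 3, A_4 = 3, A_6 = 1. Minimum distance d = 2.

Enumerate all 2^3 = 8 messages m ∈ F_2^3.
For each, compute codeword c = mG in F_2^7, then tally its weight.
  m = 000 → c = 0000000, weight = 0.
  m = 100 → c = 0010010, weight = 2.
  m = 010 → c = 1101100, weight = 4.
  m = 110 → c = 1111110, weight = 6.
  m = 001 → c = 1011010, weight = 4.
  m = 101 → c = 1001000, weight = 2.
  m = 011 → c = 0110110, weight = 4.
  m = 111 → c = 0100100, weight = 2.
Tally weights:
  weight 0: 1 codewords.
  weight 2: 3 codewords.
  weight 4: 3 codewords.
  weight 6: 1 codewords.
Minimum distance d = smallest w > 0 with A_w > 0 = 2.
Sanity: Σ A_w = 8 = 2^3 = 8 ✓.
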